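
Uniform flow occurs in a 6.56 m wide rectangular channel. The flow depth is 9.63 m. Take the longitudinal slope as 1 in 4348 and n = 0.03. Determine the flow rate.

Q = 58 m³/s

Flow area A = b·y = 6.56 × 9.63 = 63.17 m². Wetted perimeter P = b + 2y = 6.56 + 2×9.63 = 25.82 m.
Hydraulic radius R = A/P = 63.17/25.82 = 2.447 m.
Manning's equation: Q = (1/n) A R^(2/3) S^(1/2) = (1/0.03) × 63.17 × 2.447^(2/3) × 0.00023^(1/2) = 58 m³/s.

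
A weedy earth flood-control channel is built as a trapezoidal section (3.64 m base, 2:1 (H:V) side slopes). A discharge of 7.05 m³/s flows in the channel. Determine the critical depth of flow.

At critical depth, Q² T / (g A³) = 1, i.e. A³/T = Q²/g = 7.05²/9.81 = 5.067.
Trying y = 0.554 m: A³/T = 3.108 — too small.
Trying y = 0.748 m: A³/T = 8.549 — too large.
Trying y = 0.641 m: A³/T = 5.062 — ≈ 5.067.

y_c = 0.641 m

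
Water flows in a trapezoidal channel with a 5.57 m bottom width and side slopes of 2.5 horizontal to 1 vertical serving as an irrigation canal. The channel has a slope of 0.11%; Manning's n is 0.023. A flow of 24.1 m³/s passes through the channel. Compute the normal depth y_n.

Manning's equation rearranged: A R^(2/3) = nQ / (1·√S) = 0.023 × 24.1 / (√0.0011) = 16.71.
At y = 1.97 m: A R^(2/3) = 24.35 — high.
At y = 1.63 m: A R^(2/3) = 16.71 — close enough.

y_n = 1.63 m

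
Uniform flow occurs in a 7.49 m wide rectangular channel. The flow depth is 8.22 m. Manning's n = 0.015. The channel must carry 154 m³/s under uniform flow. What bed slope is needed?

S = 0.000399

Flow area A = b·y = 7.49 × 8.22 = 61.57 m². Wetted perimeter P = b + 2y = 7.49 + 2×8.22 = 23.93 m.
Hydraulic radius R = A/P = 61.57/23.93 = 2.573 m.
From Manning's equation, S = [nQ / (1 A R^(2/3))]² = [0.015 × 154 / (1 × 61.57 × 2.573^(2/3))]² = 0.000399.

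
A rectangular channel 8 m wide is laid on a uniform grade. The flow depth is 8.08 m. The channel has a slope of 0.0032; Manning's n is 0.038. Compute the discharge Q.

Flow area A = b·y = 8 × 8.08 = 64.64 m². Wetted perimeter P = b + 2y = 8 + 2×8.08 = 24.16 m.
Hydraulic radius R = A/P = 64.64/24.16 = 2.675 m.
Manning's equation: Q = (1/n) A R^(2/3) S^(1/2) = (1/0.038) × 64.64 × 2.675^(2/3) × 0.0032^(1/2) = 185 m³/s.

Q = 185 m³/s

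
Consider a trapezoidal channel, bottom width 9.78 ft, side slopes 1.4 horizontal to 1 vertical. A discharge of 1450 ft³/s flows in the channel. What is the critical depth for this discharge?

y_c = 6.48 ft

At critical depth, Q² T / (g A³) = 1, i.e. A³/T = Q²/g = 1450²/32.2 = 65300.
At y = 5.71 ft: A³/T = 40570 — short.
At y = 7.24 ft: A³/T = 99760 — over.
At y = 6.48 ft: A³/T = 65290 — close enough.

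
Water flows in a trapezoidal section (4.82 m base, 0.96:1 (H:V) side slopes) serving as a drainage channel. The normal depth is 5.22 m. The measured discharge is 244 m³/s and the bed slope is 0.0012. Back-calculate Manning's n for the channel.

With bottom width b = 4.82 m and side slope z = 0.96: A = (b + zy)y = (4.82 + 0.96×5.22)×5.22 = 51.32 m²; P = b + 2y√(1+z²) = 4.82 + 2×5.22×1.386 = 19.29 m.
Hydraulic radius R = A/P = 51.32/19.29 = 2.66 m.
Rearranging Manning's equation: n = (1/Q) A R^(2/3) S^(1/2) = (1/244) × 51.32 × 2.66^(2/3) × √0.0012 = 0.014.

n = 0.014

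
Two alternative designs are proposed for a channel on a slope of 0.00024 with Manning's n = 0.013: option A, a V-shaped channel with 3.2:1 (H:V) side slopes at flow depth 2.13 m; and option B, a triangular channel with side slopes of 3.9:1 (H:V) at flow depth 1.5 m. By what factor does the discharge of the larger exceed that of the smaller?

2.07

Channel A: For a triangular section with side slope z = 3.2: A = zy² = 3.2×2.13² = 14.52 m²; P = 2y√(1+z²) = 2×2.13×3.353 = 14.28 m. Hydraulic radius R = A/P = 14.52/14.28 = 1.017 m. Q_A = (1/0.013)·14.52·1.017^(2/3)·√0.00024 = 17.49 m³/s.
Channel B: For a triangular section with side slope z = 3.9: A = zy² = 3.9×1.5² = 8.775 m²; P = 2y√(1+z²) = 2×1.5×4.026 = 12.08 m. Hydraulic radius R = A/P = 8.775/12.08 = 0.7265 m. Q_B = (1/0.013)·8.775·0.7265^(2/3)·√0.00024 = 8.451 m³/s.
The larger discharge is 17.49 m³/s and the smaller is 8.451 m³/s; the ratio is 2.07.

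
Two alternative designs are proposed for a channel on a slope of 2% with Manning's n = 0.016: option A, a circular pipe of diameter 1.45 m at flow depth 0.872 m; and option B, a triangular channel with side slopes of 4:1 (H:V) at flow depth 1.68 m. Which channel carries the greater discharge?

Channel A: For a circular section of diameter D = 1.45 m at depth y = 0.872 m, the central angle is θ = 2 arccos(1 − 2y/D) = 3.55 rad. Then A = (D²/8)(θ − sin θ) = 1.037 m² and P = Dθ/2 = 2.574 m. Hydraulic radius R = A/P = 1.037/2.574 = 0.403 m. Q_A = (1/0.016)·1.037·0.403^(2/3)·√0.02 = 5.003 m³/s.
Channel B: For a triangular section with side slope z = 4: A = zy² = 4×1.68² = 11.29 m²; P = 2y√(1+z²) = 2×1.68×4.123 = 13.85 m. Hydraulic radius R = A/P = 11.29/13.85 = 0.8149 m. Q_B = (1/0.016)·11.29·0.8149^(2/3)·√0.02 = 87.06 m³/s.
Q_A = 5.003 m³/s vs Q_B = 87.06 m³/s, so channel B carries more.

channel B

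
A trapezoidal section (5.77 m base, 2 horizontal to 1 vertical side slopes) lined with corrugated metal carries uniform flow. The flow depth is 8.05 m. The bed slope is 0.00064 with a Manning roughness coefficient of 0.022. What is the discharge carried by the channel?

With bottom width b = 5.77 m and side slope z = 2: A = (b + zy)y = (5.77 + 2×8.05)×8.05 = 176.1 m²; P = b + 2y√(1+z²) = 5.77 + 2×8.05×2.236 = 41.77 m.
Hydraulic radius R = A/P = 176.1/41.77 = 4.215 m.
Manning's equation: Q = (1/n) A R^(2/3) S^(1/2) = (1/0.022) × 176.1 × 4.215^(2/3) × 0.00064^(1/2) = 528 m³/s.

Q = 528 m³/s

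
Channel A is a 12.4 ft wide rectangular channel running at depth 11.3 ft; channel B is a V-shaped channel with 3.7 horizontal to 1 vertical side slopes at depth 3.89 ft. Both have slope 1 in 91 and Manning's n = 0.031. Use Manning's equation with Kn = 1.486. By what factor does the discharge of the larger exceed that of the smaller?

4.15

Channel A: Flow area A = b·y = 12.4 × 11.3 = 140.1 ft². Wetted perimeter P = b + 2y = 12.4 + 2×11.3 = 35 ft. Hydraulic radius R = A/P = 140.1/35 = 4.003 ft. Q_A = (1.486/0.031)·140.1·4.003^(2/3)·√0.01099 = 1775 ft³/s.
Channel B: For a triangular section with side slope z = 3.7: A = zy² = 3.7×3.89² = 55.99 ft²; P = 2y√(1+z²) = 2×3.89×3.833 = 29.82 ft. Hydraulic radius R = A/P = 55.99/29.82 = 1.878 ft. Q_B = (1.486/0.031)·55.99·1.878^(2/3)·√0.01099 = 428.2 ft³/s.
The larger discharge is 1775 ft³/s and the smaller is 428.2 ft³/s; the ratio is 4.15.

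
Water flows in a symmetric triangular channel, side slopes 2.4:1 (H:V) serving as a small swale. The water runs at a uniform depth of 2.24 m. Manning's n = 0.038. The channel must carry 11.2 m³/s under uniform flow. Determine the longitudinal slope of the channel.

S = 0.00119

For a triangular section with side slope z = 2.4: A = zy² = 2.4×2.24² = 12.04 m²; P = 2y√(1+z²) = 2×2.24×2.6 = 11.65 m.
Hydraulic radius R = A/P = 12.04/11.65 = 1.034 m.
From Manning's equation, S = [nQ / (1 A R^(2/3))]² = [0.038 × 11.2 / (1 × 12.04 × 1.034^(2/3))]² = 0.00119.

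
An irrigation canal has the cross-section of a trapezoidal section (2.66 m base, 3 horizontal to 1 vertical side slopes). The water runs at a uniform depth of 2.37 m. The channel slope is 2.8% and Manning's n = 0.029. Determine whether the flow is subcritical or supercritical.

With bottom width b = 2.66 m and side slope z = 3: A = (b + zy)y = (2.66 + 3×2.37)×2.37 = 23.15 m²; P = b + 2y√(1+z²) = 2.66 + 2×2.37×3.162 = 17.65 m.
Hydraulic radius R = A/P = 23.15/17.65 = 1.312 m.
V = (1/n) R^(2/3) √S = (1/0.029) × 1.312^(2/3) × √0.028 = 6.915 m/s. Hydraulic depth D_h = A/T = 23.15/16.88 = 1.372 m.
Froude number Fr = V/√(g·D_h) = 6.915/√(9.81×1.372) = 1.89, which is greater than 1, so the flow is supercritical.

supercritical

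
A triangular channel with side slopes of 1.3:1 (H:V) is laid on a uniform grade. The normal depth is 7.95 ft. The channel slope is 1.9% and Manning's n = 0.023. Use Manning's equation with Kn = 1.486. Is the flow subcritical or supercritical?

For a triangular section with side slope z = 1.3: A = zy² = 1.3×7.95² = 82.16 ft²; P = 2y√(1+z²) = 2×7.95×1.64 = 26.08 ft.
Hydraulic radius R = A/P = 82.16/26.08 = 3.151 ft.
V = (1.486/n) R^(2/3) √S = (1.486/0.023) × 3.151^(2/3) × √0.019 = 19.14 ft/s. Hydraulic depth D_h = A/T = 82.16/20.67 = 3.975 ft.
Froude number Fr = V/√(g·D_h) = 19.14/√(32.2×3.975) = 1.69, which is greater than 1, so the flow is supercritical.

supercritical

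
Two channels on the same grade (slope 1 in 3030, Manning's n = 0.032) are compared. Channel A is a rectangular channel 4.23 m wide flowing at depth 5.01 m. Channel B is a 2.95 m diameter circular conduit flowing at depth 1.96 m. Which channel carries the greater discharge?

channel A

Channel A: Flow area A = b·y = 4.23 × 5.01 = 21.19 m². Wetted perimeter P = b + 2y = 4.23 + 2×5.01 = 14.25 m. Hydraulic radius R = A/P = 21.19/14.25 = 1.487 m. Q_A = (1/0.032)·21.19·1.487^(2/3)·√0.00033 = 15.68 m³/s.
Channel B: For a circular section of diameter D = 2.95 m at depth y = 1.96 m, the central angle is θ = 2 arccos(1 − 2y/D) = 3.812 rad. Then A = (D²/8)(θ − sin θ) = 4.822 m² and P = Dθ/2 = 5.622 m. Hydraulic radius R = A/P = 4.822/5.622 = 0.8577 m. Q_B = (1/0.032)·4.822·0.8577^(2/3)·√0.00033 = 2.471 m³/s.
Q_A = 15.68 m³/s vs Q_B = 2.471 m³/s, so channel A carries more.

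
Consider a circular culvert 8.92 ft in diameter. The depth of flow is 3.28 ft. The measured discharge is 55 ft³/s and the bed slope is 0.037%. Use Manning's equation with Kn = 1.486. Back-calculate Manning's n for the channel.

n = 0.016

For a circular section of diameter D = 8.92 ft at depth y = 3.28 ft, the central angle is θ = 2 arccos(1 − 2y/D) = 2.606 rad. Then A = (D²/8)(θ − sin θ) = 20.84 ft² and P = Dθ/2 = 11.62 ft.
Hydraulic radius R = A/P = 20.84/11.62 = 1.793 ft.
Rearranging Manning's equation: n = (1.486/Q) A R^(2/3) S^(1/2) = (1.486/55) × 20.84 × 1.793^(2/3) × √0.00037 = 0.016.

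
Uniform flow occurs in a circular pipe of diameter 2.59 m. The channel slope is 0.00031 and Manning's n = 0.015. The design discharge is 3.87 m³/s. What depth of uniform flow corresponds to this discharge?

Manning's equation rearranged: A R^(2/3) = nQ / (1·√S) = 0.015 × 3.87 / (√0.00031) = 3.297.
Trying y = 1.46 m: A R^(2/3) = 2.403 — too small.
Trying y = 2.02 m: A R^(2/3) = 3.756 — too large.
Trying y = 1.81 m: A R^(2/3) = 3.294 — ≈ 3.297.

y_n = 1.81 m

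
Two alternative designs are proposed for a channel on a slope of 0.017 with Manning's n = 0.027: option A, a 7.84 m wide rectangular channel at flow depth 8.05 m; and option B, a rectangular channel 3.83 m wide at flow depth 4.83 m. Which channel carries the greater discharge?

Channel A: Flow area A = b·y = 7.84 × 8.05 = 63.11 m². Wetted perimeter P = b + 2y = 7.84 + 2×8.05 = 23.94 m. Hydraulic radius R = A/P = 63.11/23.94 = 2.636 m. Q_A = (1/0.027)·63.11·2.636^(2/3)·√0.017 = 581.6 m³/s.
Channel B: Flow area A = b·y = 3.83 × 4.83 = 18.5 m². Wetted perimeter P = b + 2y = 3.83 + 2×4.83 = 13.49 m. Hydraulic radius R = A/P = 18.5/13.49 = 1.371 m. Q_B = (1/0.027)·18.5·1.371^(2/3)·√0.017 = 110.3 m³/s.
Q_A = 581.6 m³/s vs Q_B = 110.3 m³/s, so channel A carries more.

channel A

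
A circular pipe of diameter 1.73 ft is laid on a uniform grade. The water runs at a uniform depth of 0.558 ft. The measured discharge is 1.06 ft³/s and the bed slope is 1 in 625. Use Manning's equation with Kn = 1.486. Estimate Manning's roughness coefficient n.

n = 0.017

For a circular section of diameter D = 1.73 ft at depth y = 0.558 ft, the central angle is θ = 2 arccos(1 − 2y/D) = 2.416 rad. Then A = (D²/8)(θ − sin θ) = 0.6556 ft² and P = Dθ/2 = 2.09 ft.
Hydraulic radius R = A/P = 0.6556/2.09 = 0.3137 ft.
Rearranging Manning's equation: n = (1.486/Q) A R^(2/3) S^(1/2) = (1.486/1.06) × 0.6556 × 0.3137^(2/3) × √0.0016 = 0.017.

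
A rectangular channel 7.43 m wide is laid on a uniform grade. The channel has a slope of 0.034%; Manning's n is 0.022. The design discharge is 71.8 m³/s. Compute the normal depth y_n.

y_n = 6.5 m

Manning's equation rearranged: A R^(2/3) = nQ / (1·√S) = 0.022 × 71.8 / (√0.00034) = 85.67.
Try y = 4.72 m: A R^(2/3) = 57.12 — short.
Try y = 7.96 m: A R^(2/3) = 109.9 — over.
Try y = 6.5 m: A R^(2/3) = 85.7 — close enough.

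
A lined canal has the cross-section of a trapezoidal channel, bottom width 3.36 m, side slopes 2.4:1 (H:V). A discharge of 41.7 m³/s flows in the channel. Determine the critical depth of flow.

y_c = 1.7 m

At critical depth, Q² T / (g A³) = 1, i.e. A³/T = Q²/g = 41.7²/9.81 = 177.3.
Trying y = 1.92 m: A³/T = 284.7 — high.
Trying y = 1.27 m: A³/T = 57 — low.
Trying y = 1.7 m: A³/T = 175.6 — matches.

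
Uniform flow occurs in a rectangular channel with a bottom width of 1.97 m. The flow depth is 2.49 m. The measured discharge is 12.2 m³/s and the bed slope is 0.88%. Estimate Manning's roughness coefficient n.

Flow area A = b·y = 1.97 × 2.49 = 4.905 m². Wetted perimeter P = b + 2y = 1.97 + 2×2.49 = 6.95 m.
Hydraulic radius R = A/P = 4.905/6.95 = 0.7058 m.
Rearranging Manning's equation: n = (1/Q) A R^(2/3) S^(1/2) = (1/12.2) × 4.905 × 0.7058^(2/3) × √0.0088 = 0.0299.

n = 0.0299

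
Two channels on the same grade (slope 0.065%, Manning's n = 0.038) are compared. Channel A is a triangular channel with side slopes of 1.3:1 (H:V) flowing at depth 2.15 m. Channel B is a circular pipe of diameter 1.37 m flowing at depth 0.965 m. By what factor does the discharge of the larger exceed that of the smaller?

Channel A: For a triangular section with side slope z = 1.3: A = zy² = 1.3×2.15² = 6.009 m²; P = 2y√(1+z²) = 2×2.15×1.64 = 7.053 m. Hydraulic radius R = A/P = 6.009/7.053 = 0.8521 m. Q_A = (1/0.038)·6.009·0.8521^(2/3)·√0.00065 = 3.624 m³/s.
Channel B: For a circular section of diameter D = 1.37 m at depth y = 0.965 m, the central angle is θ = 2 arccos(1 − 2y/D) = 3.984 rad. Then A = (D²/8)(θ − sin θ) = 1.11 m² and P = Dθ/2 = 2.729 m. Hydraulic radius R = A/P = 1.11/2.729 = 0.4066 m. Q_B = (1/0.038)·1.11·0.4066^(2/3)·√0.00065 = 0.4087 m³/s.
The larger discharge is 3.624 m³/s and the smaller is 0.4087 m³/s; the ratio is 8.87.

8.87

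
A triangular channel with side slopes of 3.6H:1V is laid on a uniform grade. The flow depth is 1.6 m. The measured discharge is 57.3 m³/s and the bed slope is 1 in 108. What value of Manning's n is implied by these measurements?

For a triangular section with side slope z = 3.6: A = zy² = 3.6×1.6² = 9.216 m²; P = 2y√(1+z²) = 2×1.6×3.736 = 11.96 m.
Hydraulic radius R = A/P = 9.216/11.96 = 0.7708 m.
Rearranging Manning's equation: n = (1/Q) A R^(2/3) S^(1/2) = (1/57.3) × 9.216 × 0.7708^(2/3) × √0.009259 = 0.013.

n = 0.013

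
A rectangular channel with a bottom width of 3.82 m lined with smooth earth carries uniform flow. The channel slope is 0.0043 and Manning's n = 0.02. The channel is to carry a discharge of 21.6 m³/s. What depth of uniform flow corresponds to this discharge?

Manning's equation rearranged: A R^(2/3) = nQ / (1·√S) = 0.02 × 21.6 / (√0.0043) = 6.588.
Trying y = 1.59 m: A R^(2/3) = 5.525 — too small.
Trying y = 1.97 m: A R^(2/3) = 7.373 — too large.
Trying y = 1.81 m: A R^(2/3) = 6.584 — close enough.

y_n = 1.81 m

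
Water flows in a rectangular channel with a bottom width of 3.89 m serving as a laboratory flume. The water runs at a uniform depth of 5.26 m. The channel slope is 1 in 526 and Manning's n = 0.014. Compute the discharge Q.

Q = 80.5 m³/s

Flow area A = b·y = 3.89 × 5.26 = 20.46 m². Wetted perimeter P = b + 2y = 3.89 + 2×5.26 = 14.41 m.
Hydraulic radius R = A/P = 20.46/14.41 = 1.42 m.
Manning's equation: Q = (1/n) A R^(2/3) S^(1/2) = (1/0.014) × 20.46 × 1.42^(2/3) × 0.001901^(1/2) = 80.5 m³/s.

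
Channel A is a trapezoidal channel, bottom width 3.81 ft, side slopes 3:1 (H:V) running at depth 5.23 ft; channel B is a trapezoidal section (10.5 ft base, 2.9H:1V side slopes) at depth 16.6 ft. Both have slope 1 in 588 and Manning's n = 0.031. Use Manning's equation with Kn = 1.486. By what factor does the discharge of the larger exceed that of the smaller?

20.4

Channel A: With bottom width b = 3.81 ft and side slope z = 3: A = (b + zy)y = (3.81 + 3×5.23)×5.23 = 102 ft²; P = b + 2y√(1+z²) = 3.81 + 2×5.23×3.162 = 36.89 ft. Hydraulic radius R = A/P = 102/36.89 = 2.765 ft. Q_A = (1.486/0.031)·102·2.765^(2/3)·√0.001701 = 397.1 ft³/s.
Channel B: With bottom width b = 10.5 ft and side slope z = 2.9: A = (b + zy)y = (10.5 + 2.9×16.6)×16.6 = 973.4 ft²; P = b + 2y√(1+z²) = 10.5 + 2×16.6×3.068 = 112.3 ft. Hydraulic radius R = A/P = 973.4/112.3 = 8.665 ft. Q_B = (1.486/0.031)·973.4·8.665^(2/3)·√0.001701 = 8118 ft³/s.
The larger discharge is 8118 ft³/s and the smaller is 397.1 ft³/s; the ratio is 20.4.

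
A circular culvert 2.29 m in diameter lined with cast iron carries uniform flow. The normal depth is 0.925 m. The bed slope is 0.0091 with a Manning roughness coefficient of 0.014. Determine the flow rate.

Q = 6.64 m³/s

For a circular section of diameter D = 2.29 m at depth y = 0.925 m, the central angle is θ = 2 arccos(1 − 2y/D) = 2.755 rad. Then A = (D²/8)(θ − sin θ) = 1.559 m² and P = Dθ/2 = 3.154 m.
Hydraulic radius R = A/P = 1.559/3.154 = 0.4941 m.
Manning's equation: Q = (1/n) A R^(2/3) S^(1/2) = (1/0.014) × 1.559 × 0.4941^(2/3) × 0.0091^(1/2) = 6.64 m³/s.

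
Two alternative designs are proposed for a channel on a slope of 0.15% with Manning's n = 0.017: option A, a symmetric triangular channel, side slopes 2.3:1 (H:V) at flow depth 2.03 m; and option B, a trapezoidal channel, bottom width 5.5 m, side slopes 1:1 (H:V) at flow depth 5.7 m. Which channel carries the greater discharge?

channel B

Channel A: For a triangular section with side slope z = 2.3: A = zy² = 2.3×2.03² = 9.478 m²; P = 2y√(1+z²) = 2×2.03×2.508 = 10.18 m. Hydraulic radius R = A/P = 9.478/10.18 = 0.9308 m. Q_A = (1/0.017)·9.478·0.9308^(2/3)·√0.0015 = 20.59 m³/s.
Channel B: With bottom width b = 5.5 m and side slope z = 1: A = (b + zy)y = (5.5 + 1×5.7)×5.7 = 63.84 m²; P = b + 2y√(1+z²) = 5.5 + 2×5.7×1.414 = 21.62 m. Hydraulic radius R = A/P = 63.84/21.62 = 2.953 m. Q_B = (1/0.017)·63.84·2.953^(2/3)·√0.0015 = 299.3 m³/s.
Q_A = 20.59 m³/s vs Q_B = 299.3 m³/s, so channel B carries more.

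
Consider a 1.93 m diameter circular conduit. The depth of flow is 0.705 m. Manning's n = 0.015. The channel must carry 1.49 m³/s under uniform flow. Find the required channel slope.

For a circular section of diameter D = 1.93 m at depth y = 0.705 m, the central angle is θ = 2 arccos(1 − 2y/D) = 2.596 rad. Then A = (D²/8)(θ − sin θ) = 0.9671 m² and P = Dθ/2 = 2.505 m.
Hydraulic radius R = A/P = 0.9671/2.505 = 0.386 m.
From Manning's equation, S = [nQ / (1 A R^(2/3))]² = [0.015 × 1.49 / (1 × 0.9671 × 0.386^(2/3))]² = 0.0019.

S = 0.0019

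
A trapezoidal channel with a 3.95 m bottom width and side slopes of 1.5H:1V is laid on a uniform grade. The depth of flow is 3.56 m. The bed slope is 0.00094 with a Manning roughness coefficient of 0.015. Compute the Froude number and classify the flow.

With bottom width b = 3.95 m and side slope z = 1.5: A = (b + zy)y = (3.95 + 1.5×3.56)×3.56 = 33.07 m²; P = b + 2y√(1+z²) = 3.95 + 2×3.56×1.803 = 16.79 m.
Hydraulic radius R = A/P = 33.07/16.79 = 1.97 m.
V = (1/n) R^(2/3) √S = (1/0.015) × 1.97^(2/3) × √0.00094 = 3.212 m/s. Hydraulic depth D_h = A/T = 33.07/14.63 = 2.261 m.
Froude number Fr = V/√(g·D_h) = 3.212/√(9.81×2.261) = 0.682, which is less than 1, so the flow is subcritical.

subcritical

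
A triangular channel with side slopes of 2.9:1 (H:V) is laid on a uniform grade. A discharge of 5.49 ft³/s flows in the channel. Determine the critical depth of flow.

At critical depth, Q² T / (g A³) = 1, i.e. A³/T = Q²/g = 5.49²/32.2 = 0.936.
Try y = 0.851 ft: A³/T = 1.877 — too large.
Try y = 0.587 ft: A³/T = 0.2931 — too small.
Try y = 0.74 ft: A³/T = 0.9331 — matches.

y_c = 0.74 ft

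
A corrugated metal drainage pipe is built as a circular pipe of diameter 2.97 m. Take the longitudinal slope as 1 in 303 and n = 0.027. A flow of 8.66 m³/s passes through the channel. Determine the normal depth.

y_n = 1.86 m

Manning's equation rearranged: A R^(2/3) = nQ / (1·√S) = 0.027 × 8.66 / (√0.0033) = 4.07.
At y = 1.28 m: A R^(2/3) = 2.191 — short.
At y = 2.32 m: A R^(2/3) = 5.419 — over.
At y = 1.86 m: A R^(2/3) = 4.071 — matches.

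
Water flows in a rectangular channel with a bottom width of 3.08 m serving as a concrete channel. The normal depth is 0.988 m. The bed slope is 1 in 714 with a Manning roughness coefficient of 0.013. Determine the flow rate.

Q = 6.24 m³/s

Flow area A = b·y = 3.08 × 0.988 = 3.043 m². Wetted perimeter P = b + 2y = 3.08 + 2×0.988 = 5.056 m.
Hydraulic radius R = A/P = 3.043/5.056 = 0.6019 m.
Manning's equation: Q = (1/n) A R^(2/3) S^(1/2) = (1/0.013) × 3.043 × 0.6019^(2/3) × 0.001401^(1/2) = 6.24 m³/s.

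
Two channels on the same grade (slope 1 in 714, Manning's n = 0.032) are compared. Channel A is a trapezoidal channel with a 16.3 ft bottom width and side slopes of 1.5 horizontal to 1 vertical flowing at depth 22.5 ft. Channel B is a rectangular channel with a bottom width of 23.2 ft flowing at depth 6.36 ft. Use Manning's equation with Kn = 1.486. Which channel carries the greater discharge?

Channel A: With bottom width b = 16.3 ft and side slope z = 1.5: A = (b + zy)y = (16.3 + 1.5×22.5)×22.5 = 1126 ft²; P = b + 2y√(1+z²) = 16.3 + 2×22.5×1.803 = 97.42 ft. Hydraulic radius R = A/P = 1126/97.42 = 11.56 ft. Q_A = (1.486/0.032)·1126·11.56^(2/3)·√0.001401 = 10010 ft³/s.
Channel B: Flow area A = b·y = 23.2 × 6.36 = 147.6 ft². Wetted perimeter P = b + 2y = 23.2 + 2×6.36 = 35.92 ft. Hydraulic radius R = A/P = 147.6/35.92 = 4.108 ft. Q_B = (1.486/0.032)·147.6·4.108^(2/3)·√0.001401 = 657.7 ft³/s.
Q_A = 10010 ft³/s vs Q_B = 657.7 ft³/s, so channel A carries more.

channel A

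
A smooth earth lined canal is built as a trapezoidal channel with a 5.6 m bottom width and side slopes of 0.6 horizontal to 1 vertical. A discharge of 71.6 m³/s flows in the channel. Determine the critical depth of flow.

At critical depth, Q² T / (g A³) = 1, i.e. A³/T = Q²/g = 71.6²/9.81 = 522.6.
At y = 1.91 m: A³/T = 271.1 — too small.
At y = 2.87 m: A³/T = 1026 — too large.
At y = 2.34 m: A³/T = 523.6 — matches.

y_c = 2.34 m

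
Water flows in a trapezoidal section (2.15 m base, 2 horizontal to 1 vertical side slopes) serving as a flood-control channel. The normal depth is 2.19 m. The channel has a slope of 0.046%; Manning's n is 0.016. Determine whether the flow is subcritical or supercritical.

With bottom width b = 2.15 m and side slope z = 2: A = (b + zy)y = (2.15 + 2×2.19)×2.19 = 14.3 m²; P = b + 2y√(1+z²) = 2.15 + 2×2.19×2.236 = 11.94 m.
Hydraulic radius R = A/P = 14.3/11.94 = 1.197 m.
V = (1/n) R^(2/3) √S = (1/0.016) × 1.197^(2/3) × √0.00046 = 1.511 m/s. Hydraulic depth D_h = A/T = 14.3/10.91 = 1.311 m.
Froude number Fr = V/√(g·D_h) = 1.511/√(9.81×1.311) = 0.421, which is less than 1, so the flow is subcritical.

subcritical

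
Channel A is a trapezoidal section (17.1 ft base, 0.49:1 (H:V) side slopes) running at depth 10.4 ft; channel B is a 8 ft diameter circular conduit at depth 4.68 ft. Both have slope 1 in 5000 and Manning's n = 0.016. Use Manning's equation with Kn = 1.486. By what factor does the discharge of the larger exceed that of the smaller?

Channel A: With bottom width b = 17.1 ft and side slope z = 0.49: A = (b + zy)y = (17.1 + 0.49×10.4)×10.4 = 230.8 ft²; P = b + 2y√(1+z²) = 17.1 + 2×10.4×1.114 = 40.26 ft. Hydraulic radius R = A/P = 230.8/40.26 = 5.733 ft. Q_A = (1.486/0.016)·230.8·5.733^(2/3)·√0.0002 = 971.2 ft³/s.
Channel B: For a circular section of diameter D = 8 ft at depth y = 4.68 ft, the central angle is θ = 2 arccos(1 − 2y/D) = 3.483 rad. Then A = (D²/8)(θ − sin θ) = 30.55 ft² and P = Dθ/2 = 13.93 ft. Hydraulic radius R = A/P = 30.55/13.93 = 2.192 ft. Q_B = (1.486/0.016)·30.55·2.192^(2/3)·√0.0002 = 67.71 ft³/s.
The larger discharge is 971.2 ft³/s and the smaller is 67.71 ft³/s; the ratio is 14.3.

14.3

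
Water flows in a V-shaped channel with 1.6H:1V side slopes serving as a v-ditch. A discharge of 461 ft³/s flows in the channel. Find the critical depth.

At critical depth, Q² T / (g A³) = 1, i.e. A³/T = Q²/g = 461²/32.2 = 6600.
At y = 7.02 ft: A³/T = 21820 — high.
At y = 4.77 ft: A³/T = 3161 — low.
At y = 5.53 ft: A³/T = 6620 — matches.

y_c = 5.53 ft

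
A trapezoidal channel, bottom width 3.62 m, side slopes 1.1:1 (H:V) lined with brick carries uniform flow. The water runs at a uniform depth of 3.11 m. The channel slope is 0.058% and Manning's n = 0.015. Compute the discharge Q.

Q = 50.1 m³/s

With bottom width b = 3.62 m and side slope z = 1.1: A = (b + zy)y = (3.62 + 1.1×3.11)×3.11 = 21.9 m²; P = b + 2y√(1+z²) = 3.62 + 2×3.11×1.487 = 12.87 m.
Hydraulic radius R = A/P = 21.9/12.87 = 1.702 m.
Manning's equation: Q = (1/n) A R^(2/3) S^(1/2) = (1/0.015) × 21.9 × 1.702^(2/3) × 0.00058^(1/2) = 50.1 m³/s.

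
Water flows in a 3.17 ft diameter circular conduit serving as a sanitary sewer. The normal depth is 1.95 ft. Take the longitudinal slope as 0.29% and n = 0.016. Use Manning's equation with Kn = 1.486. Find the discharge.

For a circular section of diameter D = 3.17 ft at depth y = 1.95 ft, the central angle is θ = 2 arccos(1 − 2y/D) = 3.606 rad. Then A = (D²/8)(θ − sin θ) = 5.093 ft² and P = Dθ/2 = 5.716 ft.
Hydraulic radius R = A/P = 5.093/5.716 = 0.891 ft.
Manning's equation: Q = (1.486/n) A R^(2/3) S^(1/2) = (1.486/0.016) × 5.093 × 0.891^(2/3) × 0.0029^(1/2) = 23.6 ft³/s.

Q = 23.6 ft³/s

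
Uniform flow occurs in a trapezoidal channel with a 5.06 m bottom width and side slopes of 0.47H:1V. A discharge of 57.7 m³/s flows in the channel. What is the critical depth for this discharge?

At critical depth, Q² T / (g A³) = 1, i.e. A³/T = Q²/g = 57.7²/9.81 = 339.4.
Try y = 2.64 m: A³/T = 610.3 — too large.
Try y = 2.2 m: A³/T = 338.1 — matches.

y_c = 2.2 m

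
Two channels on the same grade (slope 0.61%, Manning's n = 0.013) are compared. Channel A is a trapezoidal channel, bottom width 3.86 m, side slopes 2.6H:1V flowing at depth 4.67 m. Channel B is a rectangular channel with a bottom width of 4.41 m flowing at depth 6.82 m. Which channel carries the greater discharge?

Channel A: With bottom width b = 3.86 m and side slope z = 2.6: A = (b + zy)y = (3.86 + 2.6×4.67)×4.67 = 74.73 m²; P = b + 2y√(1+z²) = 3.86 + 2×4.67×2.786 = 29.88 m. Hydraulic radius R = A/P = 74.73/29.88 = 2.501 m. Q_A = (1/0.013)·74.73·2.501^(2/3)·√0.0061 = 827.3 m³/s.
Channel B: Flow area A = b·y = 4.41 × 6.82 = 30.08 m². Wetted perimeter P = b + 2y = 4.41 + 2×6.82 = 18.05 m. Hydraulic radius R = A/P = 30.08/18.05 = 1.666 m. Q_B = (1/0.013)·30.08·1.666^(2/3)·√0.0061 = 254 m³/s.
Q_A = 827.3 m³/s vs Q_B = 254 m³/s, so channel A carries more.

channel A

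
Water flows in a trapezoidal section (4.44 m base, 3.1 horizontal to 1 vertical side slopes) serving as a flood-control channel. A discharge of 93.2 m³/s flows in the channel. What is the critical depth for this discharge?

At critical depth, Q² T / (g A³) = 1, i.e. A³/T = Q²/g = 93.2²/9.81 = 885.4.
Try y = 1.54 m: A³/T = 204.2 — low.
Try y = 2.82 m: A³/T = 2343 — high.
Try y = 2.23 m: A³/T = 888.4 — ≈ 885.4.

y_c = 2.23 m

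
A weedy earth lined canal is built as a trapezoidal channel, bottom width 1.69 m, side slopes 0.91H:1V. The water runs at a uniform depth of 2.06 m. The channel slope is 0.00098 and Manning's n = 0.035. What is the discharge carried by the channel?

Q = 6.62 m³/s

With bottom width b = 1.69 m and side slope z = 0.91: A = (b + zy)y = (1.69 + 0.91×2.06)×2.06 = 7.343 m²; P = b + 2y√(1+z²) = 1.69 + 2×2.06×1.352 = 7.261 m.
Hydraulic radius R = A/P = 7.343/7.261 = 1.011 m.
Manning's equation: Q = (1/n) A R^(2/3) S^(1/2) = (1/0.035) × 7.343 × 1.011^(2/3) × 0.00098^(1/2) = 6.62 m³/s.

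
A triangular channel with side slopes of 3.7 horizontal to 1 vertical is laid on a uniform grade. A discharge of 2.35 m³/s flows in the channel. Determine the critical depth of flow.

y_c = 0.607 m

At critical depth, Q² T / (g A³) = 1, i.e. A³/T = Q²/g = 2.35²/9.81 = 0.5629.
Try y = 0.441 m: A³/T = 0.1142 — low.
Try y = 0.71 m: A³/T = 1.235 — high.
Try y = 0.607 m: A³/T = 0.564 — close enough.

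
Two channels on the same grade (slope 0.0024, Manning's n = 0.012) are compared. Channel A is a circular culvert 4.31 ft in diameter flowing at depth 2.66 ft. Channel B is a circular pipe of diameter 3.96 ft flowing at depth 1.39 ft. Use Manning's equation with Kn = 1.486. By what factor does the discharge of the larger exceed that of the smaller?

3.32

Channel A: For a circular section of diameter D = 4.31 ft at depth y = 2.66 ft, the central angle is θ = 2 arccos(1 − 2y/D) = 3.615 rad. Then A = (D²/8)(θ − sin θ) = 9.451 ft² and P = Dθ/2 = 7.79 ft. Hydraulic radius R = A/P = 9.451/7.79 = 1.213 ft. Q_A = (1.486/0.012)·9.451·1.213^(2/3)·√0.0024 = 65.23 ft³/s.
Channel B: For a circular section of diameter D = 3.96 ft at depth y = 1.39 ft, the central angle is θ = 2 arccos(1 − 2y/D) = 2.536 rad. Then A = (D²/8)(θ − sin θ) = 3.857 ft² and P = Dθ/2 = 5.022 ft. Hydraulic radius R = A/P = 3.857/5.022 = 0.768 ft. Q_B = (1.486/0.012)·3.857·0.768^(2/3)·√0.0024 = 19.62 ft³/s.
The larger discharge is 65.23 ft³/s and the smaller is 19.62 ft³/s; the ratio is 3.32.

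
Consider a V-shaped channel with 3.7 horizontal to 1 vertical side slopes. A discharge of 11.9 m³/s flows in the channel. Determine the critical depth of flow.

At critical depth, Q² T / (g A³) = 1, i.e. A³/T = Q²/g = 11.9²/9.81 = 14.44.
Trying y = 0.902 m: A³/T = 4.087 — low.
Trying y = 1.34 m: A³/T = 29.57 — high.
Trying y = 1.16 m: A³/T = 14.38 — ≈ 14.44.

y_c = 1.16 m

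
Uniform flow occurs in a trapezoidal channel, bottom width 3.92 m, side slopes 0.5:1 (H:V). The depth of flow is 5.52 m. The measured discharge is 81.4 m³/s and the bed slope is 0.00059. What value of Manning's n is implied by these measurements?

With bottom width b = 3.92 m and side slope z = 0.5: A = (b + zy)y = (3.92 + 0.5×5.52)×5.52 = 36.87 m²; P = b + 2y√(1+z²) = 3.92 + 2×5.52×1.118 = 16.26 m.
Hydraulic radius R = A/P = 36.87/16.26 = 2.267 m.
Rearranging Manning's equation: n = (1/Q) A R^(2/3) S^(1/2) = (1/81.4) × 36.87 × 2.267^(2/3) × √0.00059 = 0.019.

n = 0.019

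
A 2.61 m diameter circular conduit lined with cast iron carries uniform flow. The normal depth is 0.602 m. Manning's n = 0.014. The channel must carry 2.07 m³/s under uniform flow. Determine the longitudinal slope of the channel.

For a circular section of diameter D = 2.61 m at depth y = 0.602 m, the central angle is θ = 2 arccos(1 − 2y/D) = 2.004 rad. Then A = (D²/8)(θ − sin θ) = 0.9333 m² and P = Dθ/2 = 2.615 m.
Hydraulic radius R = A/P = 0.9333/2.615 = 0.3569 m.
From Manning's equation, S = [nQ / (1 A R^(2/3))]² = [0.014 × 2.07 / (1 × 0.9333 × 0.3569^(2/3))]² = 0.00381.

S = 0.00381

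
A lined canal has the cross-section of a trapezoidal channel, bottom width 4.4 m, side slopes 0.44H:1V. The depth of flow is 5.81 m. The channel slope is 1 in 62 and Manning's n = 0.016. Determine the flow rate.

Q = 569 m³/s

With bottom width b = 4.4 m and side slope z = 0.44: A = (b + zy)y = (4.4 + 0.44×5.81)×5.81 = 40.42 m²; P = b + 2y√(1+z²) = 4.4 + 2×5.81×1.093 = 17.1 m.
Hydraulic radius R = A/P = 40.42/17.1 = 2.364 m.
Manning's equation: Q = (1/n) A R^(2/3) S^(1/2) = (1/0.016) × 40.42 × 2.364^(2/3) × 0.01613^(1/2) = 569 m³/s.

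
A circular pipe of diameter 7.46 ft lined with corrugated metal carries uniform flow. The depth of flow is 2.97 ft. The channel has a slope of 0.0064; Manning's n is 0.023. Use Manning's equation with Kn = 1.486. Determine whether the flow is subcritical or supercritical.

For a circular section of diameter D = 7.46 ft at depth y = 2.97 ft, the central angle is θ = 2 arccos(1 − 2y/D) = 2.731 rad. Then A = (D²/8)(θ − sin θ) = 16.22 ft² and P = Dθ/2 = 10.19 ft.
Hydraulic radius R = A/P = 16.22/10.19 = 1.593 ft.
V = (1.486/n) R^(2/3) √S = (1.486/0.023) × 1.593^(2/3) × √0.0064 = 7.049 ft/s. Hydraulic depth D_h = A/T = 16.22/7.304 = 2.221 ft.
Froude number Fr = V/√(g·D_h) = 7.049/√(32.2×2.221) = 0.833, which is less than 1, so the flow is subcritical.

subcritical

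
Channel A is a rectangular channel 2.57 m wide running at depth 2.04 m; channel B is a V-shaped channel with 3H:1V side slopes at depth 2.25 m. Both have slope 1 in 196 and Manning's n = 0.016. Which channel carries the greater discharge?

channel B

Channel A: Flow area A = b·y = 2.57 × 2.04 = 5.243 m². Wetted perimeter P = b + 2y = 2.57 + 2×2.04 = 6.65 m. Hydraulic radius R = A/P = 5.243/6.65 = 0.7884 m. Q_A = (1/0.016)·5.243·0.7884^(2/3)·√0.005102 = 19.97 m³/s.
Channel B: For a triangular section with side slope z = 3: A = zy² = 3×2.25² = 15.19 m²; P = 2y√(1+z²) = 2×2.25×3.162 = 14.23 m. Hydraulic radius R = A/P = 15.19/14.23 = 1.067 m. Q_B = (1/0.016)·15.19·1.067^(2/3)·√0.005102 = 70.81 m³/s.
Q_A = 19.97 m³/s vs Q_B = 70.81 m³/s, so channel B carries more.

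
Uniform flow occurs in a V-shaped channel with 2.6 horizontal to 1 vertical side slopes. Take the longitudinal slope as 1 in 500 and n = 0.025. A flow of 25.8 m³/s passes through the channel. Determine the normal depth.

y_n = 2.3 m

Manning's equation rearranged: A R^(2/3) = nQ / (1·√S) = 0.025 × 25.8 / (√0.002) = 14.42.
At y = 1.72 m: A R^(2/3) = 6.643 — short.
At y = 2.81 m: A R^(2/3) = 24.6 — over.
At y = 2.3 m: A R^(2/3) = 14.42 — ≈ 14.42.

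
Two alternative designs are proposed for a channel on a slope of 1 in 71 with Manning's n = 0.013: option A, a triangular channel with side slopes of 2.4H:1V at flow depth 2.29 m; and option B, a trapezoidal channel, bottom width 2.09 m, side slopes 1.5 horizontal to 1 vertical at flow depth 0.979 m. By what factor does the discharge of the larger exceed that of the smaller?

Channel A: For a triangular section with side slope z = 2.4: A = zy² = 2.4×2.29² = 12.59 m²; P = 2y√(1+z²) = 2×2.29×2.6 = 11.91 m. Hydraulic radius R = A/P = 12.59/11.91 = 1.057 m. Q_A = (1/0.013)·12.59·1.057^(2/3)·√0.01408 = 119.2 m³/s.
Channel B: With bottom width b = 2.09 m and side slope z = 1.5: A = (b + zy)y = (2.09 + 1.5×0.979)×0.979 = 3.484 m²; P = b + 2y√(1+z²) = 2.09 + 2×0.979×1.803 = 5.62 m. Hydraulic radius R = A/P = 3.484/5.62 = 0.6199 m. Q_B = (1/0.013)·3.484·0.6199^(2/3)·√0.01408 = 23.12 m³/s.
The larger discharge is 119.2 m³/s and the smaller is 23.12 m³/s; the ratio is 5.16.

5.16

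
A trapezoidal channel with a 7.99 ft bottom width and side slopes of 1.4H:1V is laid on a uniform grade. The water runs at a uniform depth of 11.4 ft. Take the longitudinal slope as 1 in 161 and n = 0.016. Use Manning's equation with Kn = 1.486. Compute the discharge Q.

Q = 6440 ft³/s

With bottom width b = 7.99 ft and side slope z = 1.4: A = (b + zy)y = (7.99 + 1.4×11.4)×11.4 = 273 ft²; P = b + 2y√(1+z²) = 7.99 + 2×11.4×1.72 = 47.22 ft.
Hydraulic radius R = A/P = 273/47.22 = 5.782 ft.
Manning's equation: Q = (1.486/n) A R^(2/3) S^(1/2) = (1.486/0.016) × 273 × 5.782^(2/3) × 0.006211^(1/2) = 6440 ft³/s.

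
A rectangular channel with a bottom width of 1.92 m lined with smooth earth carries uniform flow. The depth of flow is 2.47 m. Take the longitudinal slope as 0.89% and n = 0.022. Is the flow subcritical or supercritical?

Flow area A = b·y = 1.92 × 2.47 = 4.742 m². Wetted perimeter P = b + 2y = 1.92 + 2×2.47 = 6.86 m.
Hydraulic radius R = A/P = 4.742/6.86 = 0.6913 m.
V = (1/n) R^(2/3) √S = (1/0.022) × 0.6913^(2/3) × √0.0089 = 3.353 m/s. Hydraulic depth D_h = A/T = 4.742/1.92 = 2.47 m.
Froude number Fr = V/√(g·D_h) = 3.353/√(9.81×2.47) = 0.681, which is less than 1, so the flow is subcritical.

subcritical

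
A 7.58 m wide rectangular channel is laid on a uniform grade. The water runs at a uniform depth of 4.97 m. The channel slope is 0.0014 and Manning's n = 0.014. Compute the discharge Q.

Flow area A = b·y = 7.58 × 4.97 = 37.67 m². Wetted perimeter P = b + 2y = 7.58 + 2×4.97 = 17.52 m.
Hydraulic radius R = A/P = 37.67/17.52 = 2.15 m.
Manning's equation: Q = (1/n) A R^(2/3) S^(1/2) = (1/0.014) × 37.67 × 2.15^(2/3) × 0.0014^(1/2) = 168 m³/s.

Q = 168 m³/s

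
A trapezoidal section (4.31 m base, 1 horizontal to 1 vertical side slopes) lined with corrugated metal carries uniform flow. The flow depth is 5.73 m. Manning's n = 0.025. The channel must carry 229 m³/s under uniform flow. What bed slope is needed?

S = 0.0025

With bottom width b = 4.31 m and side slope z = 1: A = (b + zy)y = (4.31 + 1×5.73)×5.73 = 57.53 m²; P = b + 2y√(1+z²) = 4.31 + 2×5.73×1.414 = 20.52 m.
Hydraulic radius R = A/P = 57.53/20.52 = 2.804 m.
From Manning's equation, S = [nQ / (1 A R^(2/3))]² = [0.025 × 229 / (1 × 57.53 × 2.804^(2/3))]² = 0.0025.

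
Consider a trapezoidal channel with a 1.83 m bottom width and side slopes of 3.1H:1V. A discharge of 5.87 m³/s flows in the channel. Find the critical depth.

y_c = 0.698 m

At critical depth, Q² T / (g A³) = 1, i.e. A³/T = Q²/g = 5.87²/9.81 = 3.512.
Trying y = 0.801 m: A³/T = 6.067 — too large.
Trying y = 0.498 m: A³/T = 0.9645 — too small.
Trying y = 0.698 m: A³/T = 3.518 — matches.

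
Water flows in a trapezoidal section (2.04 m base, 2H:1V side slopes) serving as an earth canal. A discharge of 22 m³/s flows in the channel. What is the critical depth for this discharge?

At critical depth, Q² T / (g A³) = 1, i.e. A³/T = Q²/g = 22²/9.81 = 49.34.
Try y = 1.87 m: A³/T = 132.6 — high.
Try y = 1.3 m: A³/T = 30.31 — low.
Try y = 1.47 m: A³/T = 49.54 — matches.

y_c = 1.47 m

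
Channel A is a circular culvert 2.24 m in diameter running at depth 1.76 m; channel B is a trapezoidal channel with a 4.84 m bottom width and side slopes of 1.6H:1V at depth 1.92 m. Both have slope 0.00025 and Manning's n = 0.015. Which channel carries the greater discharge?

channel B

Channel A: For a circular section of diameter D = 2.24 m at depth y = 1.76 m, the central angle is θ = 2 arccos(1 − 2y/D) = 4.358 rad. Then A = (D²/8)(θ − sin θ) = 3.322 m² and P = Dθ/2 = 4.881 m. Hydraulic radius R = A/P = 3.322/4.881 = 0.6805 m. Q_A = (1/0.015)·3.322·0.6805^(2/3)·√0.00025 = 2.709 m³/s.
Channel B: With bottom width b = 4.84 m and side slope z = 1.6: A = (b + zy)y = (4.84 + 1.6×1.92)×1.92 = 15.19 m²; P = b + 2y√(1+z²) = 4.84 + 2×1.92×1.887 = 12.09 m. Hydraulic radius R = A/P = 15.19/12.09 = 1.257 m. Q_B = (1/0.015)·15.19·1.257^(2/3)·√0.00025 = 18.65 m³/s.
Q_A = 2.709 m³/s vs Q_B = 18.65 m³/s, so channel B carries more.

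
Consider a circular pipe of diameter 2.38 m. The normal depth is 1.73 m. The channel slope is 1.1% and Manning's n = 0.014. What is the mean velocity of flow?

V = 5.98 m/s

For a circular section of diameter D = 2.38 m at depth y = 1.73 m, the central angle is θ = 2 arccos(1 − 2y/D) = 4.084 rad. Then A = (D²/8)(θ − sin θ) = 3.464 m² and P = Dθ/2 = 4.859 m.
Hydraulic radius R = A/P = 3.464/4.859 = 0.7128 m.
From Manning's equation, V = (1/n) R^(2/3) S^(1/2) = (1/0.014) × 0.7128^(2/3) × 0.011^(1/2) = 5.98 m/s.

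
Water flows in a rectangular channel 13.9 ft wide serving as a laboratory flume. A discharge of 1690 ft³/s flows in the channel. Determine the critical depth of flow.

For a rectangular channel, critical depth y_c = (q²/g)^(1/3) where q = Q/b = 1690/13.9 = 121.6 ft²/s.
So y_c = (121.6²/32.2)^(1/3) = 7.71 ft.

y_c = 7.71 ft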